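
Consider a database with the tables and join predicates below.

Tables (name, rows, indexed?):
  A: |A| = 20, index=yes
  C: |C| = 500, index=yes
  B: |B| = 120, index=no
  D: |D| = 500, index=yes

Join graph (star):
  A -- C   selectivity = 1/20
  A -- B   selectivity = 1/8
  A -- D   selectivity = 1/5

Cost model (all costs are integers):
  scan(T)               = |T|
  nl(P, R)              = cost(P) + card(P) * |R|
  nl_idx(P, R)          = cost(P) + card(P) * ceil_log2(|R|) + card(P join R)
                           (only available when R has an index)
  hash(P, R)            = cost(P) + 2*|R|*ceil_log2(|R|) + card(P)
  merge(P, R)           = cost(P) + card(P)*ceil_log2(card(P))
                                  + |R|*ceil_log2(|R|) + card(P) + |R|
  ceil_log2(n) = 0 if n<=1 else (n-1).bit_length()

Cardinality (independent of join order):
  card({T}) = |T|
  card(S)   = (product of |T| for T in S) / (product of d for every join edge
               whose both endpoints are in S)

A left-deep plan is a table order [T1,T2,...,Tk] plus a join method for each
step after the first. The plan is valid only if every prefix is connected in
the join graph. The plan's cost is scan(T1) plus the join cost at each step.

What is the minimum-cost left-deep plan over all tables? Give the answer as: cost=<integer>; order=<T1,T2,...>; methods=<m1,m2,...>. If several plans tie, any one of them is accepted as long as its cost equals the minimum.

Selinger DP (subsets sized 1..n):
  {A}: scan cost=20, card=20
  {C}: scan cost=500, card=500
  {B}: scan cost=120, card=120
  {D}: scan cost=500, card=500
  {AC}: card=500; try (C,nl_idx)→700, (A,hash)→1200, (A,nl_idx)→3500, (C,merge)→5140, (A,merge)→5620, (C,hash)→9040 …(+2); best=700 via (C,nl_idx)
  {AB}: card=300; try (A,hash)→440, (A,nl_idx)→1020, (B,merge)→1100, (A,merge)→1200, (B,hash)→1720, (B,nl)→2420 …(+1); best=440 via (A,hash)
  {AD}: card=2000; try (A,hash)→1200, (D,nl_idx)→2200, (A,nl_idx)→5000, (D,merge)→5140, (A,merge)→5620, (D,hash)→9040 …(+2); best=1200 via (A,hash)
  {ABC}: card=7500; try (B,hash)→2880, (B,merge)→6660, (C,merge)→8440, (C,hash)→9740, (C,nl_idx)→10640, (B,nl)→60700 …(+1); best=2880 via (B,hash)
  {ACD}: card=50000; try (D,hash)→10200, (D,merge)→10700, (C,hash)→12200, (C,merge)→30200, (D,nl_idx)→55200, (C,nl_idx)→69200 …(+2); best=10200 via (D,hash)
  {ABD}: card=30000; try (B,hash)→4880, (D,merge)→8440, (D,hash)→9740, (B,merge)→26160, (D,nl_idx)→33140, (D,nl)→150440 …(+1); best=4880 via (B,hash)
  {ABCD}: card=750000; try (D,hash)→19380, (C,hash)→43880, (B,hash)→61880, (D,merge)→112880, (C,merge)→489880, (D,nl_idx)→820380 …(+5); best=19380 via (D,hash)

cost=19380; order=A,C,B,D; methods=nl_idx,hash,hash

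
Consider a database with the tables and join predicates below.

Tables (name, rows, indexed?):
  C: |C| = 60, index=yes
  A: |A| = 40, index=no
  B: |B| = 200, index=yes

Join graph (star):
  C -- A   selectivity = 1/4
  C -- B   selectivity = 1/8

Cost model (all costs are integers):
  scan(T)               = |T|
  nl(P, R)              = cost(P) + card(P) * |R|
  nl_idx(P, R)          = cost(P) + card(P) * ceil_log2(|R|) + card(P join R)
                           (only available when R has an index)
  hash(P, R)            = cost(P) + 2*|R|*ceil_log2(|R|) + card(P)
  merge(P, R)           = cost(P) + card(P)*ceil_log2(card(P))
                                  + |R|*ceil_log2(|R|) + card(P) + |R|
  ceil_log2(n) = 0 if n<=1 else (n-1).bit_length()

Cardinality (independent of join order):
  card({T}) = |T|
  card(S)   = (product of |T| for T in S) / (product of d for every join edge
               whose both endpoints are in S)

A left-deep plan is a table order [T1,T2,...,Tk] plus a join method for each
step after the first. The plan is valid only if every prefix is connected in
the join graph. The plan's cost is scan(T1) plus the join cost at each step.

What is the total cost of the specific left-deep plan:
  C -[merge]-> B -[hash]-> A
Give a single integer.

4260

step 1: scan C: cost=60, card=60
step 2: join B via merge
    card(P join B) = 60*200/(8) = 1500
    cost = 60 + 60*6 + 200*8 + 60 + 200 = 2280
step 3: join A via hash
    card(P join A) = 1500*40/(4) = 15000
    cost = 2280 + 2*40*6 + 1500 = 4260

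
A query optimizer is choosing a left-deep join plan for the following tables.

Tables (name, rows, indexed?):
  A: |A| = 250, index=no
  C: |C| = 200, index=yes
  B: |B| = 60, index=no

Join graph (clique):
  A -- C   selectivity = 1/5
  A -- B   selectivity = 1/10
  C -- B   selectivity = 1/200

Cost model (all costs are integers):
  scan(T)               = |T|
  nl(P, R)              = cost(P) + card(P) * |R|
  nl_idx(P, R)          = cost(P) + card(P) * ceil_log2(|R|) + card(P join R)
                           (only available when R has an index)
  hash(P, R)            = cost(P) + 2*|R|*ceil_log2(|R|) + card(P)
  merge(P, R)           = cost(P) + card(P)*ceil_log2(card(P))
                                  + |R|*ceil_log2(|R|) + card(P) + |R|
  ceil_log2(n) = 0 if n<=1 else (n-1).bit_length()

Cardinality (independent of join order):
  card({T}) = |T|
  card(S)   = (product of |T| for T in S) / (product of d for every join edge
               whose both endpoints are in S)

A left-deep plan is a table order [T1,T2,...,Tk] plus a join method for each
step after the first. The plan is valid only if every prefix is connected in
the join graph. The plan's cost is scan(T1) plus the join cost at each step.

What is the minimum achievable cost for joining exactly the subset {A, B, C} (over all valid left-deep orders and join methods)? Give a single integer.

3270

Selinger DP over subsets of {A,B,C}:
  {A}: scan cost=250, card=250
  {C}: scan cost=200, card=200
  {B}: scan cost=60, card=60
  {AC}: card=10000; try (C,hash)→3700, (A,merge)→4250, (C,merge)→4300, (A,hash)→4400, (C,nl_idx)→12250, (A,nl)→50200 …(+1); best=3700 via (C,hash)
  {AB}: card=1500; try (B,hash)→1220, (A,merge)→2730, (B,merge)→2920, (A,hash)→4120, (A,nl)→15060, (B,nl)→15250; best=1220 via (B,hash)
  {BC}: card=60; try (C,nl_idx)→600, (B,hash)→1120, (C,merge)→2280, (B,merge)→2420, (C,hash)→3320, (C,nl)→12060 …(+1); best=600 via (C,nl_idx)
  {ABC}: card=300; try (A,merge)→3270, (A,hash)→4660, (C,hash)→5920, (C,nl_idx)→13520, (B,hash)→14420, (A,nl)→15600 …(+4); best=3270 via (A,merge)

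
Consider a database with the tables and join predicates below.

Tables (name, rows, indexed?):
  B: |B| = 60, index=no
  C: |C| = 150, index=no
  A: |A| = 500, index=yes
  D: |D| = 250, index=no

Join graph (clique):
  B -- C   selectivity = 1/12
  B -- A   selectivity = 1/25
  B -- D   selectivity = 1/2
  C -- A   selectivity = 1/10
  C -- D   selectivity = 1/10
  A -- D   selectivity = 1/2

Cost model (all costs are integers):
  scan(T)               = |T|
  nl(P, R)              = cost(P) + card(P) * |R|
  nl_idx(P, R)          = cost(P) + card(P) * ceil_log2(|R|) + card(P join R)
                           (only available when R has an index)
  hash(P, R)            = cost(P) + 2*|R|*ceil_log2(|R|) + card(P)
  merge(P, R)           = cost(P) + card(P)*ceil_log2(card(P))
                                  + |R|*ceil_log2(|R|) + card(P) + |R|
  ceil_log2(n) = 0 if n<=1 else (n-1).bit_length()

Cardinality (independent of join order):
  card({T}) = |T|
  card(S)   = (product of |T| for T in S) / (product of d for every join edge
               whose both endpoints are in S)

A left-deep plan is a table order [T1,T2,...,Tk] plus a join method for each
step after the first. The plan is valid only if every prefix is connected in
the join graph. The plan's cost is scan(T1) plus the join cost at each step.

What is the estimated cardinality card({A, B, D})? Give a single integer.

75000

Tables in S: A(500), B(60), D(250)
Edges inside S: B-A(d=25), B-D(d=2), A-D(d=2)
numerator = 500 * 60 * 250 = 7500000
denominator = 25 * 2 * 2 = 100
card(S) = 7500000 / 100 = 75000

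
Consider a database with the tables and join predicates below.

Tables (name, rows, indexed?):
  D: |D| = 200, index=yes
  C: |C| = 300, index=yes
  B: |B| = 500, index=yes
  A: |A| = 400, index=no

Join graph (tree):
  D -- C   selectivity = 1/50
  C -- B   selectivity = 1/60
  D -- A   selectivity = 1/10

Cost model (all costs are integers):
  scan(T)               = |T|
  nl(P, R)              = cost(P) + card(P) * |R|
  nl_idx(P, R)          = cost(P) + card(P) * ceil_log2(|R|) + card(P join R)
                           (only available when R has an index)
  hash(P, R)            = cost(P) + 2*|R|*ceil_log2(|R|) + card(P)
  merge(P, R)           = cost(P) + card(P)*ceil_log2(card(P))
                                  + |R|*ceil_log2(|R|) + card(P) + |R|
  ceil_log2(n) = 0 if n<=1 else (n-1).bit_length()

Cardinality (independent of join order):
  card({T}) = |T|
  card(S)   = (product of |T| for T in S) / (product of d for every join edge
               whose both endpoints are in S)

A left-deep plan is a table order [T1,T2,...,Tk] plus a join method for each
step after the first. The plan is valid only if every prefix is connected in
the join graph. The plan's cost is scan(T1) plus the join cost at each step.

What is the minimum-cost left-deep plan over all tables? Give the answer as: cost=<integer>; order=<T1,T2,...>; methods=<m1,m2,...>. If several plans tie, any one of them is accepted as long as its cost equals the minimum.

cost=28400; order=C,B,D,A; methods=nl_idx,hash,hash

Selinger DP (subsets sized 1..n):
  {D}: scan cost=200, card=200
  {C}: scan cost=300, card=300
  {B}: scan cost=500, card=500
  {A}: scan cost=400, card=400
  {CD}: card=1200; try (C,nl_idx)→3200, (D,hash)→3800, (D,nl_idx)→3900, (C,merge)→5000, (D,merge)→5100, (C,hash)→5800 …(+2); best=3200 via (C,nl_idx)
  {AD}: card=8000; try (D,hash)→4000, (A,merge)→6000, (D,merge)→6200, (A,hash)→7600, (D,nl_idx)→11600, (A,nl)→80200 …(+1); best=4000 via (D,hash)
  {BC}: card=2500; try (B,nl_idx)→5500, (C,hash)→6400, (C,nl_idx)→7500, (B,merge)→8300, (C,merge)→8500, (B,hash)→9600 …(+2); best=5500 via (B,nl_idx)
  {BCD}: card=10000; try (D,hash)→11200, (B,hash)→13400, (B,merge)→22600, (B,nl_idx)→24000, (D,nl_idx)→35500, (D,merge)→39800 …(+2); best=11200 via (D,hash)
  {ACD}: card=48000; try (A,hash)→11600, (C,hash)→17400, (A,merge)→21600, (C,merge)→119000, (C,nl_idx)→124000, (A,nl)→483200 …(+1); best=11600 via (A,hash)
  {ABCD}: card=400000; try (A,hash)→28400, (B,hash)→68600, (A,merge)→165200, (B,merge)→832600, (B,nl_idx)→843600, (A,nl)→4011200 …(+1); best=28400 via (A,hash)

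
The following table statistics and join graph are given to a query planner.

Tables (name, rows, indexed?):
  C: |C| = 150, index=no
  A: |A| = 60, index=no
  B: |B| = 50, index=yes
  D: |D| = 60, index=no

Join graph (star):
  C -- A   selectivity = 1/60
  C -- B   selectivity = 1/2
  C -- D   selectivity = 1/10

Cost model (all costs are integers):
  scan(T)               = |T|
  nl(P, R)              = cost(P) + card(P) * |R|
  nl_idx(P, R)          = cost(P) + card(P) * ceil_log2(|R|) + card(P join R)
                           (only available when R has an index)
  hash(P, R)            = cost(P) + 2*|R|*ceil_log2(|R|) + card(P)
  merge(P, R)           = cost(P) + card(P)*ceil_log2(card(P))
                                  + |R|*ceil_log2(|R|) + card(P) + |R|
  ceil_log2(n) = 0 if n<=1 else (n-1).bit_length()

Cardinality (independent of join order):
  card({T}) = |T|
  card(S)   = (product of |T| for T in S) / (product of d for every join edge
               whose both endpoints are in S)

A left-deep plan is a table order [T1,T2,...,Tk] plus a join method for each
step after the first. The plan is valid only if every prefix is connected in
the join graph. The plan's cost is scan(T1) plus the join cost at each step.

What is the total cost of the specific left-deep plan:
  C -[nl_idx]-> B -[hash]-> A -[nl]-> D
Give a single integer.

step 1: scan C: cost=150, card=150
step 2: join B via nl_idx
    card(P join B) = 150*50/(2) = 3750
    cost = 150 + 150*6 + 3750 = 4800
step 3: join A via hash
    card(P join A) = 3750*60/(60) = 3750
    cost = 4800 + 2*60*6 + 3750 = 9270
step 4: join D via nl
    card(P join D) = 3750*60/(10) = 22500
    cost = 9270 + 3750*60 = 234270

234270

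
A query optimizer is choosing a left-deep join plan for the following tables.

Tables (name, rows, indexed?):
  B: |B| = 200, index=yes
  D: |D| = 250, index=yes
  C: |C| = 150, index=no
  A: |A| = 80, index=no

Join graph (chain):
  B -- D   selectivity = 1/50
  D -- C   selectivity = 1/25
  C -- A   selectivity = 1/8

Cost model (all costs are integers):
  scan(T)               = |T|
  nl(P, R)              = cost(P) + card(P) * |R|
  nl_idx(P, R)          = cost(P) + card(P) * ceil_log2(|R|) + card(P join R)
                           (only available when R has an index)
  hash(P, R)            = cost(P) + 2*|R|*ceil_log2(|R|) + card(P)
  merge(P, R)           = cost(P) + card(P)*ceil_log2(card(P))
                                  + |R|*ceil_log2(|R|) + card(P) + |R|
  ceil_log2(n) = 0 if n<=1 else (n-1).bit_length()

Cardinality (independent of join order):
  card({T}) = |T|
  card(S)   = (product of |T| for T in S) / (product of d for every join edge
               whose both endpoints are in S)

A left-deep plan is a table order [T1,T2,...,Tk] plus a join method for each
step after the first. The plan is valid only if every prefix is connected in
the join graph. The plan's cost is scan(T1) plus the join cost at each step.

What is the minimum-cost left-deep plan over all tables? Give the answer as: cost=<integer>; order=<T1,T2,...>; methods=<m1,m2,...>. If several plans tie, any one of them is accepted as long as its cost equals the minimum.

Selinger DP (subsets sized 1..n):
  {B}: scan cost=200, card=200
  {D}: scan cost=250, card=250
  {C}: scan cost=150, card=150
  {A}: scan cost=80, card=80
  {BD}: card=1000; try (D,nl_idx)→2800, (B,nl_idx)→3250, (B,hash)→3700, (D,merge)→4250, (B,merge)→4300, (D,hash)→4400 …(+2); best=2800 via (D,nl_idx)
  {CD}: card=1500; try (D,nl_idx)→2850, (C,hash)→2900, (D,merge)→3750, (C,merge)→3850, (D,hash)→4300, (D,nl)→37650 …(+1); best=2850 via (D,nl_idx)
  {AC}: card=1500; try (A,hash)→1420, (C,merge)→2070, (A,merge)→2140, (C,hash)→2560, (C,nl)→12080, (A,nl)→12150; best=1420 via (A,hash)
  {BCD}: card=6000; try (C,hash)→6200, (B,hash)→7550, (C,merge)→15150, (B,nl_idx)→20850, (B,merge)→22650, (C,nl)→152800 …(+1); best=6200 via (C,hash)
  {ACD}: card=15000; try (A,hash)→5470, (D,hash)→6920, (A,merge)→21490, (D,merge)→21670, (D,nl_idx)→28420, (A,nl)→122850 …(+1); best=5470 via (A,hash)
  {ABCD}: card=60000; try (A,hash)→13320, (B,hash)→23670, (A,merge)→90840, (B,nl_idx)→185470, (B,merge)→232270, (A,nl)→486200 …(+1); best=13320 via (A,hash)

cost=13320; order=B,D,C,A; methods=nl_idx,hash,hash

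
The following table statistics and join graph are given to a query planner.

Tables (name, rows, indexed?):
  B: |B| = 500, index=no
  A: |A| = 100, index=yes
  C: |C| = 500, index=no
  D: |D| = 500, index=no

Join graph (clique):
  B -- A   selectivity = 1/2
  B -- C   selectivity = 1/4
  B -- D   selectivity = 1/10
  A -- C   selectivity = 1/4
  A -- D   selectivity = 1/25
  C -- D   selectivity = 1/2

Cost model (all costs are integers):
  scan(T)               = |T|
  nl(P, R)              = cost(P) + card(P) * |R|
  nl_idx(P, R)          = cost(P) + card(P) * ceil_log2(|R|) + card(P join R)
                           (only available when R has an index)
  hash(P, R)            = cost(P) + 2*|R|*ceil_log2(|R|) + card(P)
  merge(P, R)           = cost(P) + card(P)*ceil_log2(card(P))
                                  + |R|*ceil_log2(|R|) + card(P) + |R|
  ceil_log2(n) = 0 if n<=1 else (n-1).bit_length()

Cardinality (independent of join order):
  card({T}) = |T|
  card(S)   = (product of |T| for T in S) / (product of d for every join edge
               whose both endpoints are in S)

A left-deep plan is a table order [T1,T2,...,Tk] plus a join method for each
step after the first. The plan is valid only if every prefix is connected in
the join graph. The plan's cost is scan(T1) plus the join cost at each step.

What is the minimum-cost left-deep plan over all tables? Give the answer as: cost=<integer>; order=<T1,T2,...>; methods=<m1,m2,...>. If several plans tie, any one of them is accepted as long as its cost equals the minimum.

cost=72400; order=D,A,B,C; methods=hash,hash,hash

Selinger DP (subsets sized 1..n):
  {B}: scan cost=500, card=500
  {A}: scan cost=100, card=100
  {C}: scan cost=500, card=500
  {D}: scan cost=500, card=500
  {AB}: card=25000; try (A,hash)→2400, (B,merge)→5900, (A,merge)→6300, (B,hash)→9200, (A,nl_idx)→29000, (B,nl)→50100 …(+1); best=2400 via (A,hash)
  {BC}: card=62500; try (C,hash)→10000, (B,hash)→10000, (C,merge)→10500, (B,merge)→10500, (C,nl)→250500, (B,nl)→250500; best=10000 via (C,hash)
  {BD}: card=25000; try (D,hash)→10000, (B,hash)→10000, (D,merge)→10500, (B,merge)→10500, (D,nl)→250500, (B,nl)→250500; best=10000 via (D,hash)
  {AC}: card=12500; try (A,hash)→2400, (C,merge)→5900, (A,merge)→6300, (C,hash)→9200, (A,nl_idx)→16500, (C,nl)→50100 …(+1); best=2400 via (A,hash)
  {AD}: card=2000; try (A,hash)→2400, (D,merge)→5900, (A,nl_idx)→6000, (A,merge)→6300, (D,hash)→9200, (D,nl)→50100 …(+1); best=2400 via (A,hash)
  {CD}: card=125000; try (D,hash)→10000, (C,hash)→10000, (D,merge)→10500, (C,merge)→10500, (D,nl)→250500, (C,nl)→250500; best=10000 via (D,hash)
  {ABC}: card=781250; try (B,hash)→23900, (C,hash)→36400, (A,hash)→73900, (B,merge)→194900, (C,merge)→407400, (A,merge)→1073300 …(+4); best=23900 via (B,hash)
  {ABD}: card=50000; try (B,hash)→13400, (B,merge)→31400, (D,hash)→36400, (A,hash)→36400, (A,nl_idx)→235000, (D,merge)→407400 …(+4); best=13400 via (B,hash)
  {BCD}: card=1562500; try (C,hash)→44000, (D,hash)→81500, (B,hash)→144000, (C,merge)→415000, (D,merge)→1077500, (B,merge)→2265000 …(+3); best=44000 via (C,hash)
  {ACD}: card=125000; try (C,hash)→13400, (D,hash)→23900, (C,merge)→31400, (A,hash)→136400, (D,merge)→194900, (C,nl)→1002400 …(+4); best=13400 via (C,hash)
  {ABCD}: card=781250; try (C,hash)→72400, (B,hash)→147400, (D,hash)→814150, (C,merge)→868400, (A,hash)→1607900, (B,merge)→2268400 …(+7); best=72400 via (C,hash)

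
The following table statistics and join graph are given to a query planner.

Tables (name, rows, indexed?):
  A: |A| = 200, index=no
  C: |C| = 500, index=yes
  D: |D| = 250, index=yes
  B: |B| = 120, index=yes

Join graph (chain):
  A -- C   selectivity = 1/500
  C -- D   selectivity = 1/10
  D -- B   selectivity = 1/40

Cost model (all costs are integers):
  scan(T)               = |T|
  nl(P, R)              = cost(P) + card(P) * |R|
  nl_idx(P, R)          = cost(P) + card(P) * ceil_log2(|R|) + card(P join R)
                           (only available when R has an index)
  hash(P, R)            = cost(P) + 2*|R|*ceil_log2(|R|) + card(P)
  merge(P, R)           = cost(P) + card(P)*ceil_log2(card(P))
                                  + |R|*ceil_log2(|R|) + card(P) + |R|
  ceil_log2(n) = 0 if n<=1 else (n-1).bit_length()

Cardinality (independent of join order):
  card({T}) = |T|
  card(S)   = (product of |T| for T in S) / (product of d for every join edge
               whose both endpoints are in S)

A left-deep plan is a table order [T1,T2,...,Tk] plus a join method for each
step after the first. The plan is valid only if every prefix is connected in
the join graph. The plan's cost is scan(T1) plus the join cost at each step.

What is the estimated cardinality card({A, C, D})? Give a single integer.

Tables in S: A(200), C(500), D(250)
Edges inside S: A-C(d=500), C-D(d=10)
numerator = 200 * 500 * 250 = 25000000
denominator = 500 * 10 = 5000
card(S) = 25000000 / 5000 = 5000

5000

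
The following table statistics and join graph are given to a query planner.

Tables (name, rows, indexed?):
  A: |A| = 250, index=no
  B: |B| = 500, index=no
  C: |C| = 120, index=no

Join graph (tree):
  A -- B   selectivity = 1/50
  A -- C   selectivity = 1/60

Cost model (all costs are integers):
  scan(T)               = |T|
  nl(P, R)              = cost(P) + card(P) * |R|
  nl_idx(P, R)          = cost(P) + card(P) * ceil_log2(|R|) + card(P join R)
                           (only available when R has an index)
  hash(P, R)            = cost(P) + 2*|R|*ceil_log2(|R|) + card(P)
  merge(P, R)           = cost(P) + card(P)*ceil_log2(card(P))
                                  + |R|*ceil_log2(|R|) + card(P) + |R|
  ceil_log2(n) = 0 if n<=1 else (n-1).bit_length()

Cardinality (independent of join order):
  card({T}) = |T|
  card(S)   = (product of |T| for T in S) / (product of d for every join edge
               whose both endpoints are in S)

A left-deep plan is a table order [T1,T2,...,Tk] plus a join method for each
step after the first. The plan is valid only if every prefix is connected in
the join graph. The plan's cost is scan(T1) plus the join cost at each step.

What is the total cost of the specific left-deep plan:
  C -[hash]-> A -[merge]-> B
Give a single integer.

step 1: scan C: cost=120, card=120
step 2: join A via hash
    card(P join A) = 120*250/(60) = 500
    cost = 120 + 2*250*8 + 120 = 4240
step 3: join B via merge
    card(P join B) = 500*500/(50) = 5000
    cost = 4240 + 500*9 + 500*9 + 500 + 500 = 14240

14240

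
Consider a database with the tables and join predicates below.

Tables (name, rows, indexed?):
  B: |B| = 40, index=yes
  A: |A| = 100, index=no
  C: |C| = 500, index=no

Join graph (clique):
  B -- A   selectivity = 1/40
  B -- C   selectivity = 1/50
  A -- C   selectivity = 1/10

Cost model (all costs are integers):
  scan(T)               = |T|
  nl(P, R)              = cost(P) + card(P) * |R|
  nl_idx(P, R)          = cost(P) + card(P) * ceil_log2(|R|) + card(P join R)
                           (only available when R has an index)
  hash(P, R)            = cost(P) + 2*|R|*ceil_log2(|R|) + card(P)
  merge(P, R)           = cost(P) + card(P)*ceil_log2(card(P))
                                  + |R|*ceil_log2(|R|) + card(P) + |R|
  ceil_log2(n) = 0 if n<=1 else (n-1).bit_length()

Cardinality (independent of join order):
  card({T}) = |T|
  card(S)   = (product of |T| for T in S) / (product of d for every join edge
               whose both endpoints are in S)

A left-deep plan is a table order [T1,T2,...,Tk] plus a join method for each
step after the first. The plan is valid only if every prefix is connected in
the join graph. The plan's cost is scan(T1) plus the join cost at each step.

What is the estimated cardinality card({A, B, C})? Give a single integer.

Tables in S: A(100), B(40), C(500)
Edges inside S: B-A(d=40), B-C(d=50), A-C(d=10)
numerator = 100 * 40 * 500 = 2000000
denominator = 40 * 50 * 10 = 20000
card(S) = 2000000 / 20000 = 100

100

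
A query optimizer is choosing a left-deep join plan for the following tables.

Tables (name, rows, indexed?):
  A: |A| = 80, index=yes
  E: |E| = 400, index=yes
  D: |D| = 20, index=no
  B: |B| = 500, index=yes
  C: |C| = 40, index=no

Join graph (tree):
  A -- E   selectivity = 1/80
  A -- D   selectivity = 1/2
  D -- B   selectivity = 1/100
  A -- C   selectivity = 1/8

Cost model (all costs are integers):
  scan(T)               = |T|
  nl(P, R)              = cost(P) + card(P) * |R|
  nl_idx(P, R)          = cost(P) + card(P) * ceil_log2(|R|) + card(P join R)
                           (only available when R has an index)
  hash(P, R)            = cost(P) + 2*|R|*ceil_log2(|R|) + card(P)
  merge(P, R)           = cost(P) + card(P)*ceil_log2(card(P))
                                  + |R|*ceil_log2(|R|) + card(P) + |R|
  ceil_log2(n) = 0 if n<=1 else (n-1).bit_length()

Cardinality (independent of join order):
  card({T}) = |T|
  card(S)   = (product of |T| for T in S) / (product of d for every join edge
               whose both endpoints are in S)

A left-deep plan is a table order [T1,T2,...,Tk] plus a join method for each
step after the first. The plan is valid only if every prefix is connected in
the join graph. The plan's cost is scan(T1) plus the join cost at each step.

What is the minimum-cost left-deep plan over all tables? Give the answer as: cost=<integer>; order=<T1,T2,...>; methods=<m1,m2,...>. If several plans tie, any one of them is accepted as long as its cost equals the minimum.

cost=33200; order=D,B,A,C,E; methods=nl_idx,hash,hash,hash

Selinger DP (subsets sized 1..n):
  {A}: scan cost=80, card=80
  {E}: scan cost=400, card=400
  {D}: scan cost=20, card=20
  {B}: scan cost=500, card=500
  {C}: scan cost=40, card=40
  {AE}: card=400; try (E,nl_idx)→1200, (A,hash)→1920, (A,nl_idx)→3600, (E,merge)→4720, (A,merge)→5040, (E,hash)→7360 …(+2); best=1200 via (E,nl_idx)
  {AD}: card=800; try (D,hash)→360, (A,merge)→780, (D,merge)→840, (A,nl_idx)→960, (A,hash)→1160, (A,nl)→1620 …(+1); best=360 via (D,hash)
  {AC}: card=400; try (C,hash)→640, (A,nl_idx)→720, (A,merge)→960, (C,merge)→1000, (A,hash)→1200, (A,nl)→3240 …(+1); best=640 via (C,hash)
  {BD}: card=100; try (B,nl_idx)→300, (D,hash)→1200, (B,merge)→5140, (D,merge)→5620, (B,hash)→9040, (B,nl)→10020 …(+1); best=300 via (B,nl_idx)
  {ADE}: card=4000; try (D,hash)→1800, (D,merge)→5320, (E,hash)→8360, (D,nl)→9200, (E,nl_idx)→11560, (E,merge)→13160 …(+1); best=1800 via (D,hash)
  {ACE}: card=2000; try (C,hash)→2080, (C,merge)→5480, (E,nl_idx)→6240, (E,hash)→8240, (E,merge)→8640, (C,nl)→17200 …(+1); best=2080 via (C,hash)
  {ABD}: card=4000; try (A,hash)→1520, (A,merge)→1740, (A,nl_idx)→5000, (A,nl)→8300, (B,hash)→10160, (B,nl_idx)→11560 …(+2); best=1520 via (A,hash)
  {ACD}: card=4000; try (D,hash)→1240, (C,hash)→1640, (D,merge)→4760, (D,nl)→8640, (C,merge)→9440, (C,nl)→32360; best=1240 via (D,hash)
  {ABDE}: card=20000; try (E,hash)→12720, (B,hash)→14800, (E,merge)→57520, (E,nl_idx)→57520, (B,nl_idx)→57800, (B,merge)→58800 …(+2); best=12720 via (E,hash)
  {ACDE}: card=20000; try (D,hash)→4280, (C,hash)→6280, (E,hash)→12440, (D,merge)→26200, (D,nl)→42080, (C,merge)→54080 …(+4); best=4280 via (D,hash)
  {ABCD}: card=20000; try (C,hash)→6000, (B,hash)→14240, (C,merge)→53800, (B,nl_idx)→57240, (B,merge)→58240, (C,nl)→161520 …(+1); best=6000 via (C,hash)
  {ABCDE}: card=100000; try (E,hash)→33200, (C,hash)→33200, (B,hash)→33280, (B,nl_idx)→284280, (E,nl_idx)→286000, (B,merge)→329280 …(+5); best=33200 via (E,hash)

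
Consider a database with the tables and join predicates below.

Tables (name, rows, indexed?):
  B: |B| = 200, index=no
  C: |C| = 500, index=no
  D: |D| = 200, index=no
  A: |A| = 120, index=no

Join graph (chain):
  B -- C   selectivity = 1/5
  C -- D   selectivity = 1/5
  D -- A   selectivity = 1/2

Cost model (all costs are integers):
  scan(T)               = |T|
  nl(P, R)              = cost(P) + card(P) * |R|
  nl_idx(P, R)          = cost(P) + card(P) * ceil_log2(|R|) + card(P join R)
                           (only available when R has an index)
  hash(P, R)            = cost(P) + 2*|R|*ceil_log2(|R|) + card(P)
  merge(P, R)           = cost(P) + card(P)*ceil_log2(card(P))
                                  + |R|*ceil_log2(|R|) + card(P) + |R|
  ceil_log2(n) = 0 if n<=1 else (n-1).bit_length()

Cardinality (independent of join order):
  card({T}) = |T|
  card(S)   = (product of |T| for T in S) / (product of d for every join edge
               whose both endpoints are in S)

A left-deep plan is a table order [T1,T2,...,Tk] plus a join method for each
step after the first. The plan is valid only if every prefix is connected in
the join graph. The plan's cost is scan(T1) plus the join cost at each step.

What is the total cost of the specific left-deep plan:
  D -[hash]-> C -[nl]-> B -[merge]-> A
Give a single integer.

20810360

step 1: scan D: cost=200, card=200
step 2: join C via hash
    card(P join C) = 200*500/(5) = 20000
    cost = 200 + 2*500*9 + 200 = 9400
step 3: join B via nl
    card(P join B) = 20000*200/(5) = 800000
    cost = 9400 + 20000*200 = 4009400
step 4: join A via merge
    card(P join A) = 800000*120/(2) = 48000000
    cost = 4009400 + 800000*20 + 120*7 + 800000 + 120 = 20810360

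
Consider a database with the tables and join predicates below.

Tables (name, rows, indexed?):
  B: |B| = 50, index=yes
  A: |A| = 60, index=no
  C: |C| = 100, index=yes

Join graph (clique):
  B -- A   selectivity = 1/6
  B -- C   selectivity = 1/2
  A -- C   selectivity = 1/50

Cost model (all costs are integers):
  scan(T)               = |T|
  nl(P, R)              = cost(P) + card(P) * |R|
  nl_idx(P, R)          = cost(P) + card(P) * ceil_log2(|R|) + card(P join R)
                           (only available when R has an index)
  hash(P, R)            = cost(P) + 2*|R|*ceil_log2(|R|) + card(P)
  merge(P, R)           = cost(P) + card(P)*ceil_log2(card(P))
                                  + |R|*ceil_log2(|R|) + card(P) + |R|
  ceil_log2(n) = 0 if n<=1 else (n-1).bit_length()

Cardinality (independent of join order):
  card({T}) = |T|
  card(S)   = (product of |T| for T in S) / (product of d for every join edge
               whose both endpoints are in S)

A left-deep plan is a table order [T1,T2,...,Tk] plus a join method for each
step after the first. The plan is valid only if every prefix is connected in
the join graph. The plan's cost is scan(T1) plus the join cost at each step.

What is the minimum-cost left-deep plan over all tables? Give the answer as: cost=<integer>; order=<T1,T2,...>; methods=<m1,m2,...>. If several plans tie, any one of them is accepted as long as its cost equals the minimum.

Selinger DP (subsets sized 1..n):
  {B}: scan cost=50, card=50
  {A}: scan cost=60, card=60
  {C}: scan cost=100, card=100
  {AB}: card=500; try (B,hash)→720, (A,hash)→820, (A,merge)→820, (B,merge)→830, (B,nl_idx)→920, (A,nl)→3050 …(+1); best=720 via (B,hash)
  {BC}: card=2500; try (B,hash)→800, (C,merge)→1200, (B,merge)→1250, (C,hash)→1500, (C,nl_idx)→2900, (B,nl_idx)→3200 …(+2); best=800 via (B,hash)
  {AC}: card=120; try (C,nl_idx)→600, (A,hash)→920, (C,merge)→1280, (A,merge)→1320, (C,hash)→1520, (C,nl)→6060 …(+1); best=600 via (C,nl_idx)
  {ABC}: card=500; try (B,hash)→1320, (B,nl_idx)→1820, (B,merge)→1910, (C,hash)→2620, (A,hash)→4020, (C,nl_idx)→4720 …(+5); best=1320 via (B,hash)

cost=1320; order=A,C,B; methods=nl_idx,hash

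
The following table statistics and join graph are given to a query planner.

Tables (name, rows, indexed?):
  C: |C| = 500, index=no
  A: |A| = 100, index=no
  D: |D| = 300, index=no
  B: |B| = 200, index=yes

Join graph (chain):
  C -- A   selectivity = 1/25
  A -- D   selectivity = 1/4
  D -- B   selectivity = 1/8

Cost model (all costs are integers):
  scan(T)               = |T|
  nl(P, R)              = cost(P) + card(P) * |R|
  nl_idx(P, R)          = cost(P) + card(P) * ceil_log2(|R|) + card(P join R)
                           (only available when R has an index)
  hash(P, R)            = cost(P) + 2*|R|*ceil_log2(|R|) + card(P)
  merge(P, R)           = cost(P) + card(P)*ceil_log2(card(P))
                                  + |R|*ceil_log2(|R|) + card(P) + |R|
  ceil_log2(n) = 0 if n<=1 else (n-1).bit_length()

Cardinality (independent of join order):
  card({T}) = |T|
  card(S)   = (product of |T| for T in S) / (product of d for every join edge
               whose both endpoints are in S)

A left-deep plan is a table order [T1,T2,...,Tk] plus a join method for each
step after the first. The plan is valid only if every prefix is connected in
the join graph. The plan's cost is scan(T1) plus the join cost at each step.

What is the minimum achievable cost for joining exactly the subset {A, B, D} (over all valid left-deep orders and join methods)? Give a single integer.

12700

Selinger DP over subsets of {A,B,D}:
  {A}: scan cost=100, card=100
  {D}: scan cost=300, card=300
  {B}: scan cost=200, card=200
  {AD}: card=7500; try (A,hash)→2000, (D,merge)→3900, (A,merge)→4100, (D,hash)→5600, (D,nl)→30100, (A,nl)→30300; best=2000 via (A,hash)
  {BD}: card=7500; try (B,hash)→3800, (D,merge)→5000, (B,merge)→5100, (D,hash)→5800, (B,nl_idx)→10200, (D,nl)→60200 …(+1); best=3800 via (B,hash)
  {ABD}: card=187500; try (B,hash)→12700, (A,hash)→12700, (B,merge)→108800, (A,merge)→109600, (B,nl_idx)→249500, (A,nl)→753800 …(+1); best=12700 via (B,hash)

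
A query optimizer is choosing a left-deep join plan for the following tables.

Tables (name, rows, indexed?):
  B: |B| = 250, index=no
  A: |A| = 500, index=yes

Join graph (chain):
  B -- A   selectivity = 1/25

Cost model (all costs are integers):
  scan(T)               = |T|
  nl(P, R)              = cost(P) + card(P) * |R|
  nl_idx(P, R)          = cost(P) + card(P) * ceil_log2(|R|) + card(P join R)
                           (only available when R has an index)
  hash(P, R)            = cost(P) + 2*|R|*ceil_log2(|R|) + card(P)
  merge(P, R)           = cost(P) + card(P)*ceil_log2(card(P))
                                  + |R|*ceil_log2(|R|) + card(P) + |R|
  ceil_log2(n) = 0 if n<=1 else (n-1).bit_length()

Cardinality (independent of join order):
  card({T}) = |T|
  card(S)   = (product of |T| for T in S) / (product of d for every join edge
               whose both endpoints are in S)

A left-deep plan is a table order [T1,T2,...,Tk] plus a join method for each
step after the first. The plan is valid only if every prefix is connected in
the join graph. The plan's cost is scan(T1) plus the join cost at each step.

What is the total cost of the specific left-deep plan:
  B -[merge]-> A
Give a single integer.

step 1: scan B: cost=250, card=250
step 2: join A via merge
    card(P join A) = 250*500/(25) = 5000
    cost = 250 + 250*8 + 500*9 + 250 + 500 = 7500

7500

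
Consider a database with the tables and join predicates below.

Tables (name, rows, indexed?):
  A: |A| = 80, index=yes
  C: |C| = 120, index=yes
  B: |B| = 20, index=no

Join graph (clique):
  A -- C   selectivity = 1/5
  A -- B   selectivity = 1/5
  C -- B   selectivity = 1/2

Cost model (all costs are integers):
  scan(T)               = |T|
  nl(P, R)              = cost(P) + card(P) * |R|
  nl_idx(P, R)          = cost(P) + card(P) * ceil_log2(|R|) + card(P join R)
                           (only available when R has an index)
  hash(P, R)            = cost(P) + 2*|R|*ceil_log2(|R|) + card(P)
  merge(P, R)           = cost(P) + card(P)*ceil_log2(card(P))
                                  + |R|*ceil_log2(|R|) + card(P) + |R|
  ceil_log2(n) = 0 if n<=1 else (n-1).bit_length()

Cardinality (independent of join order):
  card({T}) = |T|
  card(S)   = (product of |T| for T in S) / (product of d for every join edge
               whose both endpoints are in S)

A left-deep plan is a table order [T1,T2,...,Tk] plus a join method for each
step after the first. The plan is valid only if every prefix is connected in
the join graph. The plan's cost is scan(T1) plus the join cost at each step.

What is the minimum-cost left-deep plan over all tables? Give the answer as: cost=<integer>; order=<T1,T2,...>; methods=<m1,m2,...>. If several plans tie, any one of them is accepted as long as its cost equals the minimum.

cost=2360; order=A,B,C; methods=hash,hash

Selinger DP (subsets sized 1..n):
  {A}: scan cost=80, card=80
  {C}: scan cost=120, card=120
  {B}: scan cost=20, card=20
  {AC}: card=1920; try (A,hash)→1360, (C,merge)→1680, (A,merge)→1720, (C,hash)→1840, (C,nl_idx)→2560, (A,nl_idx)→2880 …(+2); best=1360 via (A,hash)
  {AB}: card=320; try (B,hash)→360, (A,nl_idx)→480, (A,merge)→780, (B,merge)→840, (A,hash)→1160, (A,nl)→1620 …(+1); best=360 via (B,hash)
  {BC}: card=1200; try (B,hash)→440, (C,merge)→1100, (B,merge)→1200, (C,nl_idx)→1360, (C,hash)→1720, (C,nl)→2420 …(+1); best=440 via (B,hash)
  {ABC}: card=3840; try (C,hash)→2360, (A,hash)→2760, (B,hash)→3480, (C,merge)→4520, (C,nl_idx)→6440, (A,nl_idx)→12680 …(+5); best=2360 via (C,hash)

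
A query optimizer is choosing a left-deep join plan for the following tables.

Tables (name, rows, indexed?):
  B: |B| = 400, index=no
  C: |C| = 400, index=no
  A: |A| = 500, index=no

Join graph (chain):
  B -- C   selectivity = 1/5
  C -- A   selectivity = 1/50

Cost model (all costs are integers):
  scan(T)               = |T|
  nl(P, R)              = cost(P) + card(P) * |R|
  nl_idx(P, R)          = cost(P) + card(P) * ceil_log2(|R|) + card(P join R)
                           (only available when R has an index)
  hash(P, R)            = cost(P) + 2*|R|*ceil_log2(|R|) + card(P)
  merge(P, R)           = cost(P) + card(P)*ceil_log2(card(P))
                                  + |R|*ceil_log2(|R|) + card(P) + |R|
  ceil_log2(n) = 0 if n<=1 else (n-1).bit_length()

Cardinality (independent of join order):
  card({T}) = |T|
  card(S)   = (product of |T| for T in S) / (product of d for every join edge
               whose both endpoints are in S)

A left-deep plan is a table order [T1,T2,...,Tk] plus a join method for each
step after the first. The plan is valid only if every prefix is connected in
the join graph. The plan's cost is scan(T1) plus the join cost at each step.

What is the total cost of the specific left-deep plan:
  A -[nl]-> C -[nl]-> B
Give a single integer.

1800500

step 1: scan A: cost=500, card=500
step 2: join C via nl
    card(P join C) = 500*400/(50) = 4000
    cost = 500 + 500*400 = 200500
step 3: join B via nl
    card(P join B) = 4000*400/(5) = 320000
    cost = 200500 + 4000*400 = 1800500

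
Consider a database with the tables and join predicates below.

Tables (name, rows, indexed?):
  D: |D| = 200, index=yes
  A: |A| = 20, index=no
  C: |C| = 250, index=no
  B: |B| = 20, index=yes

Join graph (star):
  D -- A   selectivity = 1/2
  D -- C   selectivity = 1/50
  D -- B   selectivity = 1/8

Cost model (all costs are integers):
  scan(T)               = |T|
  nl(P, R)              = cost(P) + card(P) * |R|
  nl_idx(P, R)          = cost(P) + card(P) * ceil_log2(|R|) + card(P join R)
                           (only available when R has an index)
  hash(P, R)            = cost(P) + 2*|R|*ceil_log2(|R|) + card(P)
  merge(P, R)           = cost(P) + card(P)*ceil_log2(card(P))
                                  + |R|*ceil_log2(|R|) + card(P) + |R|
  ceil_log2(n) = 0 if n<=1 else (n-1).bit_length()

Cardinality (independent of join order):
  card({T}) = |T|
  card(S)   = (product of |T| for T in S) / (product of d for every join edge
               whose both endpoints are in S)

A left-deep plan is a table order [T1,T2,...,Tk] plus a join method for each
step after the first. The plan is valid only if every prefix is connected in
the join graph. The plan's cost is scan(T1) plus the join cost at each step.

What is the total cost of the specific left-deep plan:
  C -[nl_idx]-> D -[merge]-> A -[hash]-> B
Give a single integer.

24570

step 1: scan C: cost=250, card=250
step 2: join D via nl_idx
    card(P join D) = 250*200/(50) = 1000
    cost = 250 + 250*8 + 1000 = 3250
step 3: join A via merge
    card(P join A) = 1000*20/(2) = 10000
    cost = 3250 + 1000*10 + 20*5 + 1000 + 20 = 14370
step 4: join B via hash
    card(P join B) = 10000*20/(8) = 25000
    cost = 14370 + 2*20*5 + 10000 = 24570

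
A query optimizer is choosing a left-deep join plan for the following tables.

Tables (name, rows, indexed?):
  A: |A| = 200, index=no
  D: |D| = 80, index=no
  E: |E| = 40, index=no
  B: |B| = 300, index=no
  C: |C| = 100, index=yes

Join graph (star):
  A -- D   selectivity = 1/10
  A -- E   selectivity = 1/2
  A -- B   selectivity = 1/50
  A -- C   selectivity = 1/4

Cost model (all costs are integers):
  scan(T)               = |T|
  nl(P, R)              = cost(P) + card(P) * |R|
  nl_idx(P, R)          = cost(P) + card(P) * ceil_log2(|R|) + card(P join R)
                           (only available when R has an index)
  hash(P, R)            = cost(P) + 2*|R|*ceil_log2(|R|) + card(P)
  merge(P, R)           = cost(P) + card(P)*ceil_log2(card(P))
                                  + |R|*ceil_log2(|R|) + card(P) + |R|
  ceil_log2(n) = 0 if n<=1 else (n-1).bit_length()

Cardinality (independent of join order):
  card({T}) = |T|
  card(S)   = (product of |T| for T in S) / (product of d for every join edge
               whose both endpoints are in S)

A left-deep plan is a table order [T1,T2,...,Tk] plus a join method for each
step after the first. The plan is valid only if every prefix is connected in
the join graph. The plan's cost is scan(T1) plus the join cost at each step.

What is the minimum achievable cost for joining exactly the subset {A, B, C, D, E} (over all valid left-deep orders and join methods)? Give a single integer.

Selinger DP over subsets of {A,B,C,D,E}:
  {A}: scan cost=200, card=200
  {D}: scan cost=80, card=80
  {E}: scan cost=40, card=40
  {B}: scan cost=300, card=300
  {C}: scan cost=100, card=100
  {AD}: card=1600; try (D,hash)→1520, (A,merge)→2520, (D,merge)→2640, (A,hash)→3360, (A,nl)→16080, (D,nl)→16200; best=1520 via (D,hash)
  {AE}: card=4000; try (E,hash)→880, (A,merge)→2120, (E,merge)→2280, (A,hash)→3280, (A,nl)→8040, (E,nl)→8200; best=880 via (E,hash)
  {AB}: card=1200; try (A,hash)→3800, (B,merge)→5000, (A,merge)→5100, (B,hash)→5800, (B,nl)→60200, (A,nl)→60300; best=3800 via (A,hash)
  {AC}: card=5000; try (C,hash)→1800, (A,merge)→2700, (C,merge)→2800, (A,hash)→3400, (C,nl_idx)→6600, (A,nl)→20100 …(+1); best=1800 via (C,hash)
  {ADE}: card=32000; try (E,hash)→3600, (D,hash)→6000, (E,merge)→21000, (D,merge)→53520, (E,nl)→65520, (D,nl)→320880; best=3600 via (E,hash)
  {ABD}: card=9600; try (D,hash)→6120, (B,hash)→8520, (D,merge)→18840, (B,merge)→23720, (D,nl)→99800, (B,nl)→481520; best=6120 via (D,hash)
  {ACD}: card=40000; try (C,hash)→4520, (D,hash)→7920, (C,merge)→21520, (C,nl_idx)→52720, (D,merge)→72440, (C,nl)→161520 …(+1); best=4520 via (C,hash)
  {ABE}: card=24000; try (E,hash)→5480, (B,hash)→10280, (E,merge)→18480, (E,nl)→51800, (B,merge)→55880, (B,nl)→1200880; best=5480 via (E,hash)
  {ACE}: card=100000; try (C,hash)→6280, (E,hash)→7280, (C,merge)→53680, (E,merge)→72080, (C,nl_idx)→128880, (E,nl)→201800 …(+1); best=6280 via (C,hash)
  {ABC}: card=30000; try (C,hash)→6400, (B,hash)→12200, (C,merge)→19000, (C,nl_idx)→42200, (B,merge)→74800, (C,nl)→123800 …(+1); best=6400 via (C,hash)
  {ABDE}: card=192000; try (E,hash)→16200, (D,hash)→30600, (B,hash)→41000, (E,merge)→150400, (E,nl)→390120, (D,merge)→390120 …(+3); best=16200 via (E,hash)
  {ACDE}: card=800000; try (C,hash)→37000, (E,hash)→45000, (D,hash)→107400, (C,merge)→516400, (E,merge)→684800, (C,nl_idx)→1027600 …(+4); best=37000 via (C,hash)
  {ABCD}: card=240000; try (C,hash)→17120, (D,hash)→37520, (B,hash)→49920, (C,merge)→150920, (C,nl_idx)→313320, (D,merge)→487040 …(+4); best=17120 via (C,hash)
  {ABCE}: card=600000; try (C,hash)→30880, (E,hash)→36880, (B,hash)→111680, (C,merge)→390280, (E,merge)→486680, (C,nl_idx)→773480 …(+4); best=30880 via (C,hash)
  {ABCDE}: card=4800000; try (C,hash)→209600, (E,hash)→257600, (D,hash)→632000, (B,hash)→842400, (C,merge)→3665000, (E,merge)→4577400 …(+7); best=209600 via (C,hash)

209600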